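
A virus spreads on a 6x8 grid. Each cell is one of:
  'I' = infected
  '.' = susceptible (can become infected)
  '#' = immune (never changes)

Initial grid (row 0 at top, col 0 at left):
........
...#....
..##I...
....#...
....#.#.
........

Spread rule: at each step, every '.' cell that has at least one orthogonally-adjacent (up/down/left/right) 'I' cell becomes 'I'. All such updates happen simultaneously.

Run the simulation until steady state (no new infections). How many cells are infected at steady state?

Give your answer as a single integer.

Step 0 (initial): 1 infected
Step 1: +2 new -> 3 infected
Step 2: +4 new -> 7 infected
Step 3: +6 new -> 13 infected
Step 4: +5 new -> 18 infected
Step 5: +6 new -> 24 infected
Step 6: +4 new -> 28 infected
Step 7: +4 new -> 32 infected
Step 8: +5 new -> 37 infected
Step 9: +4 new -> 41 infected
Step 10: +1 new -> 42 infected
Step 11: +0 new -> 42 infected

Answer: 42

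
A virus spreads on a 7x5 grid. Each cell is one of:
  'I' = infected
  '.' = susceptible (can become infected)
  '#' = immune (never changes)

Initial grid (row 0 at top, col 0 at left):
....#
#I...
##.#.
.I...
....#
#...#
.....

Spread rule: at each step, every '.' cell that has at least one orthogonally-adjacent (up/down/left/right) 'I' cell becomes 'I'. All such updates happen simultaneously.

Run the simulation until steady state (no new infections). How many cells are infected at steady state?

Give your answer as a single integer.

Answer: 27

Derivation:
Step 0 (initial): 2 infected
Step 1: +5 new -> 7 infected
Step 2: +8 new -> 15 infected
Step 3: +6 new -> 21 infected
Step 4: +4 new -> 25 infected
Step 5: +1 new -> 26 infected
Step 6: +1 new -> 27 infected
Step 7: +0 new -> 27 infected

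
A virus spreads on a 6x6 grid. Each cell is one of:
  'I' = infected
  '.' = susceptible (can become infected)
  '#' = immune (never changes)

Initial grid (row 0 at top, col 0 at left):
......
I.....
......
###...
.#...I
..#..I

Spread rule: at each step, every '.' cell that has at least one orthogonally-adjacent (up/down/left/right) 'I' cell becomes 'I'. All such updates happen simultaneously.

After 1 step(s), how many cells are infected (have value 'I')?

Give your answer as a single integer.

Answer: 9

Derivation:
Step 0 (initial): 3 infected
Step 1: +6 new -> 9 infected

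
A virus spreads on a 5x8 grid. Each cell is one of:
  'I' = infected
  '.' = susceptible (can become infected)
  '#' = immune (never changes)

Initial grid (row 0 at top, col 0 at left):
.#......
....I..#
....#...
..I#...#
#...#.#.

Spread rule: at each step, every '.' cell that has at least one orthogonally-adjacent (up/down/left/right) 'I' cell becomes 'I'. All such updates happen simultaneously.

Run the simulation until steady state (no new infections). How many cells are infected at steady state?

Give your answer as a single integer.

Step 0 (initial): 2 infected
Step 1: +6 new -> 8 infected
Step 2: +10 new -> 18 infected
Step 3: +6 new -> 24 infected
Step 4: +6 new -> 30 infected
Step 5: +1 new -> 31 infected
Step 6: +0 new -> 31 infected

Answer: 31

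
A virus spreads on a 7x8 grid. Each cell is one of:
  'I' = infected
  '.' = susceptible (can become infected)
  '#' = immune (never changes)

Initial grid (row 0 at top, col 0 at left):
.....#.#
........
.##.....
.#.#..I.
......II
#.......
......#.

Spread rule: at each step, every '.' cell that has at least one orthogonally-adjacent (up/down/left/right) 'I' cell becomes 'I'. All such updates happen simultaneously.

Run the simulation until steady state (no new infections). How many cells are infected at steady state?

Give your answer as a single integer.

Step 0 (initial): 3 infected
Step 1: +6 new -> 9 infected
Step 2: +7 new -> 16 infected
Step 3: +7 new -> 23 infected
Step 4: +5 new -> 28 infected
Step 5: +6 new -> 34 infected
Step 6: +5 new -> 39 infected
Step 7: +4 new -> 43 infected
Step 8: +4 new -> 47 infected
Step 9: +1 new -> 48 infected
Step 10: +0 new -> 48 infected

Answer: 48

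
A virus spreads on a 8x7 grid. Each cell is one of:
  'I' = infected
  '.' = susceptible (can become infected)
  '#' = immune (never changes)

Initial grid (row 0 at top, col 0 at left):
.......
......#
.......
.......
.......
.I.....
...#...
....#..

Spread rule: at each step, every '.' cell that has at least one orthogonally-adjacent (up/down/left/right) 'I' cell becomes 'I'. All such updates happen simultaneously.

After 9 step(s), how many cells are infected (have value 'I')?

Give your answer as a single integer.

Answer: 52

Derivation:
Step 0 (initial): 1 infected
Step 1: +4 new -> 5 infected
Step 2: +7 new -> 12 infected
Step 3: +7 new -> 19 infected
Step 4: +8 new -> 27 infected
Step 5: +8 new -> 35 infected
Step 6: +8 new -> 43 infected
Step 7: +5 new -> 48 infected
Step 8: +3 new -> 51 infected
Step 9: +1 new -> 52 infected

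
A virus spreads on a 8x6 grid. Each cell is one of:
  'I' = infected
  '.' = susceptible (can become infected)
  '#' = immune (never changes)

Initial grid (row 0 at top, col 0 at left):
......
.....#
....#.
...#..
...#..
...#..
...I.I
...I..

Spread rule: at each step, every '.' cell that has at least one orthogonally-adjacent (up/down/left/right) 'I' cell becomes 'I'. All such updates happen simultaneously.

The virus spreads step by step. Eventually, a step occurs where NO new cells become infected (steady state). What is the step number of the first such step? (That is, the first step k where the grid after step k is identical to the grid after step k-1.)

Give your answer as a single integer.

Step 0 (initial): 3 infected
Step 1: +6 new -> 9 infected
Step 2: +5 new -> 14 infected
Step 3: +6 new -> 20 infected
Step 4: +5 new -> 25 infected
Step 5: +3 new -> 28 infected
Step 6: +4 new -> 32 infected
Step 7: +4 new -> 36 infected
Step 8: +4 new -> 40 infected
Step 9: +2 new -> 42 infected
Step 10: +1 new -> 43 infected
Step 11: +0 new -> 43 infected

Answer: 11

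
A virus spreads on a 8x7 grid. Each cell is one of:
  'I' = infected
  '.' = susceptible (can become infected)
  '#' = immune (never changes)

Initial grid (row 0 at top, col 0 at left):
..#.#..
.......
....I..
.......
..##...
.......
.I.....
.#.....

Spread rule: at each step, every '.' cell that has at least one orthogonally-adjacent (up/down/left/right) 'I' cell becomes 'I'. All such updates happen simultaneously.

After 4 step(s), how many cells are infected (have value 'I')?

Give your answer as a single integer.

Step 0 (initial): 2 infected
Step 1: +7 new -> 9 infected
Step 2: +13 new -> 22 infected
Step 3: +14 new -> 36 infected
Step 4: +8 new -> 44 infected

Answer: 44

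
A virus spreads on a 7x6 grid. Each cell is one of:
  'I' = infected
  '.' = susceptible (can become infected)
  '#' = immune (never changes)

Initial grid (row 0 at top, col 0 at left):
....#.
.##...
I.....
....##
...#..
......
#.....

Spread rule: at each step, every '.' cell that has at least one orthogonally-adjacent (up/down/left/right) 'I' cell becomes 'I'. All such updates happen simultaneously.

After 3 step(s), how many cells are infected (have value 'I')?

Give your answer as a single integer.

Step 0 (initial): 1 infected
Step 1: +3 new -> 4 infected
Step 2: +4 new -> 8 infected
Step 3: +5 new -> 13 infected

Answer: 13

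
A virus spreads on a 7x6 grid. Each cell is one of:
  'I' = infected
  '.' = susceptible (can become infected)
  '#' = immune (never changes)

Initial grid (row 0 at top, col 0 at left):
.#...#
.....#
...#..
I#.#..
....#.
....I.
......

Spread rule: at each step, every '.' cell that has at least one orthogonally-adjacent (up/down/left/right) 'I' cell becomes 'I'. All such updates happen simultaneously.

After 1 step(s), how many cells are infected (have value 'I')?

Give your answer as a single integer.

Step 0 (initial): 2 infected
Step 1: +5 new -> 7 infected

Answer: 7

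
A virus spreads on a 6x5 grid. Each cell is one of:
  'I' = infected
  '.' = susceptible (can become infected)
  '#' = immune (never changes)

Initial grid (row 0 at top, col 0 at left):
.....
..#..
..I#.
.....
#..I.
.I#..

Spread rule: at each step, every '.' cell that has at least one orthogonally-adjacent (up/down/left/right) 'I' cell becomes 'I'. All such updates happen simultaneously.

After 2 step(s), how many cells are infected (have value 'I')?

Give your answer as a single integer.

Answer: 16

Derivation:
Step 0 (initial): 3 infected
Step 1: +8 new -> 11 infected
Step 2: +5 new -> 16 infected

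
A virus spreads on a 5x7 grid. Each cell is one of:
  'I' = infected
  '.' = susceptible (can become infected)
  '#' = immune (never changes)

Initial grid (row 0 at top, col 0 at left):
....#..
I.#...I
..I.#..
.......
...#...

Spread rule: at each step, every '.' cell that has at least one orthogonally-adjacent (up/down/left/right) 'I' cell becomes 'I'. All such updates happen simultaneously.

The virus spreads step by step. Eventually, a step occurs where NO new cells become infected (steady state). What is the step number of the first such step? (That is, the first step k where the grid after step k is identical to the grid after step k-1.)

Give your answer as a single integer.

Answer: 5

Derivation:
Step 0 (initial): 3 infected
Step 1: +9 new -> 12 infected
Step 2: +10 new -> 22 infected
Step 3: +7 new -> 29 infected
Step 4: +2 new -> 31 infected
Step 5: +0 new -> 31 infected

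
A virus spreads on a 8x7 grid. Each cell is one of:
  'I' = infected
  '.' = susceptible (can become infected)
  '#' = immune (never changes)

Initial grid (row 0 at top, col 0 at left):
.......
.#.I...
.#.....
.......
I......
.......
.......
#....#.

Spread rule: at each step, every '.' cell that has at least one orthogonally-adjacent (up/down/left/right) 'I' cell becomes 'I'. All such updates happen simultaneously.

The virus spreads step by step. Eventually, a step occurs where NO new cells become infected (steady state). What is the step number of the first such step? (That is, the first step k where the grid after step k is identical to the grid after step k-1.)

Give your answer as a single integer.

Answer: 10

Derivation:
Step 0 (initial): 2 infected
Step 1: +7 new -> 9 infected
Step 2: +11 new -> 20 infected
Step 3: +10 new -> 30 infected
Step 4: +8 new -> 38 infected
Step 5: +5 new -> 43 infected
Step 6: +4 new -> 47 infected
Step 7: +3 new -> 50 infected
Step 8: +1 new -> 51 infected
Step 9: +1 new -> 52 infected
Step 10: +0 new -> 52 infected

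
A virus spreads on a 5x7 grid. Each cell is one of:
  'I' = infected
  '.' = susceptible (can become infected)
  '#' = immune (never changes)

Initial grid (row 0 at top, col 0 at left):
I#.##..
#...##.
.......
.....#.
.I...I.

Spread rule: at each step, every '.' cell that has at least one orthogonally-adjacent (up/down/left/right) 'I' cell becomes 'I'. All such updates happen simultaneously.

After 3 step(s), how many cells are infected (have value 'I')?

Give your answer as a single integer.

Answer: 20

Derivation:
Step 0 (initial): 3 infected
Step 1: +5 new -> 8 infected
Step 2: +6 new -> 14 infected
Step 3: +6 new -> 20 infected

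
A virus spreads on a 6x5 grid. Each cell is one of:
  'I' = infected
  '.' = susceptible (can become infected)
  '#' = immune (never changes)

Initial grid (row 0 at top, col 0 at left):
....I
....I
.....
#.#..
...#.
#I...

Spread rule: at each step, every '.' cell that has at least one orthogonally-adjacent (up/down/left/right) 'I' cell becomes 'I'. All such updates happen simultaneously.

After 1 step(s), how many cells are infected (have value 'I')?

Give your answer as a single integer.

Step 0 (initial): 3 infected
Step 1: +5 new -> 8 infected

Answer: 8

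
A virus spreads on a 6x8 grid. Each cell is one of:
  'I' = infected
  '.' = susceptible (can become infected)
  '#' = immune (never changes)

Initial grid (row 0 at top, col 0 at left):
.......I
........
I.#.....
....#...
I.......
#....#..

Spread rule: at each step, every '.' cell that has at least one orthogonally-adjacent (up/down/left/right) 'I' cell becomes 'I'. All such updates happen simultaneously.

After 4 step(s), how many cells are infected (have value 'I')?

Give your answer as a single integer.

Answer: 36

Derivation:
Step 0 (initial): 3 infected
Step 1: +6 new -> 9 infected
Step 2: +8 new -> 17 infected
Step 3: +9 new -> 26 infected
Step 4: +10 new -> 36 infected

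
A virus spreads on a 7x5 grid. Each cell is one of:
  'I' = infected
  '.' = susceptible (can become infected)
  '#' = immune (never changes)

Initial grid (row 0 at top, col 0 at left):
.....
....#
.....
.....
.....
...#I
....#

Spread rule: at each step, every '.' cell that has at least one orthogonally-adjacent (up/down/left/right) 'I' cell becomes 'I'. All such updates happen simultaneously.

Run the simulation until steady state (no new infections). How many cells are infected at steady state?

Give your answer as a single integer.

Step 0 (initial): 1 infected
Step 1: +1 new -> 2 infected
Step 2: +2 new -> 4 infected
Step 3: +3 new -> 7 infected
Step 4: +4 new -> 11 infected
Step 5: +6 new -> 17 infected
Step 6: +7 new -> 24 infected
Step 7: +5 new -> 29 infected
Step 8: +2 new -> 31 infected
Step 9: +1 new -> 32 infected
Step 10: +0 new -> 32 infected

Answer: 32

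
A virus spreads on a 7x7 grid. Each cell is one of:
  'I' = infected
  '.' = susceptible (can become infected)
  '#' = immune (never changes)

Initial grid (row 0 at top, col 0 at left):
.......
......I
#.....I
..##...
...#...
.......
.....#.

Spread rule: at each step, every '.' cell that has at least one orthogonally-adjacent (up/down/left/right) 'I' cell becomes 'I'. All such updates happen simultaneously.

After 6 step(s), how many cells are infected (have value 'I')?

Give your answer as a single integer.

Answer: 32

Derivation:
Step 0 (initial): 2 infected
Step 1: +4 new -> 6 infected
Step 2: +5 new -> 11 infected
Step 3: +6 new -> 17 infected
Step 4: +6 new -> 23 infected
Step 5: +4 new -> 27 infected
Step 6: +5 new -> 32 infected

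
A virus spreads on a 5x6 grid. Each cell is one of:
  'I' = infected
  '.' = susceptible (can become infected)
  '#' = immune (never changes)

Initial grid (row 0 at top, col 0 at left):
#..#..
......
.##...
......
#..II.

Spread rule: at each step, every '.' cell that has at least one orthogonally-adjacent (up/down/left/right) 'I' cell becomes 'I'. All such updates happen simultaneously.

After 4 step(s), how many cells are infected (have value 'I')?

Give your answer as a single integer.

Step 0 (initial): 2 infected
Step 1: +4 new -> 6 infected
Step 2: +5 new -> 11 infected
Step 3: +4 new -> 15 infected
Step 4: +4 new -> 19 infected

Answer: 19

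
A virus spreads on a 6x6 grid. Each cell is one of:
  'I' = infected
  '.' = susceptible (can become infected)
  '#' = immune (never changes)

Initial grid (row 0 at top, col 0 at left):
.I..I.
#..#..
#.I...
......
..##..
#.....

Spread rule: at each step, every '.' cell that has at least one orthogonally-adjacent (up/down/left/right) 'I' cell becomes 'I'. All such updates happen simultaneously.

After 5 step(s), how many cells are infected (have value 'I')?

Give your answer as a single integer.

Step 0 (initial): 3 infected
Step 1: +10 new -> 13 infected
Step 2: +4 new -> 17 infected
Step 3: +4 new -> 21 infected
Step 4: +4 new -> 25 infected
Step 5: +3 new -> 28 infected

Answer: 28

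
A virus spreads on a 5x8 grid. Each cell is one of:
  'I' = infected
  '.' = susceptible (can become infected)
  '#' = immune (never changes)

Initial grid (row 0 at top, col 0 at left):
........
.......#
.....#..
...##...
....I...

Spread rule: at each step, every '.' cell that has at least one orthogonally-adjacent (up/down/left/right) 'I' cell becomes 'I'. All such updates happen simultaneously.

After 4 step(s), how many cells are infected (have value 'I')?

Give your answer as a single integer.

Step 0 (initial): 1 infected
Step 1: +2 new -> 3 infected
Step 2: +3 new -> 6 infected
Step 3: +4 new -> 10 infected
Step 4: +5 new -> 15 infected

Answer: 15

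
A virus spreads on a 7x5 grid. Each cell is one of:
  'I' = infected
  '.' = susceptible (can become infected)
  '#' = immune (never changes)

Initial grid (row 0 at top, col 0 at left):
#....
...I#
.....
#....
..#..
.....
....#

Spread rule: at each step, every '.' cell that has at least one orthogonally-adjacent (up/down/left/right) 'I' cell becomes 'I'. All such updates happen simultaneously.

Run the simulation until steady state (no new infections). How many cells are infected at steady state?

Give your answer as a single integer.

Answer: 30

Derivation:
Step 0 (initial): 1 infected
Step 1: +3 new -> 4 infected
Step 2: +6 new -> 10 infected
Step 3: +6 new -> 16 infected
Step 4: +4 new -> 20 infected
Step 5: +4 new -> 24 infected
Step 6: +3 new -> 27 infected
Step 7: +2 new -> 29 infected
Step 8: +1 new -> 30 infected
Step 9: +0 new -> 30 infected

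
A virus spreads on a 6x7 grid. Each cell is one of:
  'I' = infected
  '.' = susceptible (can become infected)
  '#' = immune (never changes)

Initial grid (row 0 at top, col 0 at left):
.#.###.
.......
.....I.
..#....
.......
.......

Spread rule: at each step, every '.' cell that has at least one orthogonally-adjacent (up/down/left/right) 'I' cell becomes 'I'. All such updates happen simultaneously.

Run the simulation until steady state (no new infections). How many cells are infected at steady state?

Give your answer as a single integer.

Answer: 37

Derivation:
Step 0 (initial): 1 infected
Step 1: +4 new -> 5 infected
Step 2: +6 new -> 11 infected
Step 3: +7 new -> 18 infected
Step 4: +5 new -> 23 infected
Step 5: +6 new -> 29 infected
Step 6: +4 new -> 33 infected
Step 7: +3 new -> 36 infected
Step 8: +1 new -> 37 infected
Step 9: +0 new -> 37 infected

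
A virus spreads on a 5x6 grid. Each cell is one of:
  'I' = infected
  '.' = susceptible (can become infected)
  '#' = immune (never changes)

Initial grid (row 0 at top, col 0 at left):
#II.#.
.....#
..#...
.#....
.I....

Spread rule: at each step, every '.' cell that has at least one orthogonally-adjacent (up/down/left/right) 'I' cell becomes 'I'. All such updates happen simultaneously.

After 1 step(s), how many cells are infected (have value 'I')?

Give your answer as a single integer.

Step 0 (initial): 3 infected
Step 1: +5 new -> 8 infected

Answer: 8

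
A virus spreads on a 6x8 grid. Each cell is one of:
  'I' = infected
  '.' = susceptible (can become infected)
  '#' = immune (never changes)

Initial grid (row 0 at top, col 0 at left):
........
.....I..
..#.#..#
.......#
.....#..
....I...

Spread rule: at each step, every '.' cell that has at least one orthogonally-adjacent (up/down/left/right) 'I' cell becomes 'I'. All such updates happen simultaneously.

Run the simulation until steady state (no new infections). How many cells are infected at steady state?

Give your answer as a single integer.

Answer: 43

Derivation:
Step 0 (initial): 2 infected
Step 1: +7 new -> 9 infected
Step 2: +10 new -> 19 infected
Step 3: +10 new -> 29 infected
Step 4: +6 new -> 35 infected
Step 5: +5 new -> 40 infected
Step 6: +3 new -> 43 infected
Step 7: +0 new -> 43 infected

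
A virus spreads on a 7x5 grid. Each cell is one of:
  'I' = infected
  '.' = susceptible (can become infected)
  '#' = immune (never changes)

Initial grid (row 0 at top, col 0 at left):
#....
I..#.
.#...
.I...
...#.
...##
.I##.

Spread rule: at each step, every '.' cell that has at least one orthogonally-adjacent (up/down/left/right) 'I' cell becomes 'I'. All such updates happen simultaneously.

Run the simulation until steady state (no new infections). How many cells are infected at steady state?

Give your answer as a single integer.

Answer: 26

Derivation:
Step 0 (initial): 3 infected
Step 1: +7 new -> 10 infected
Step 2: +8 new -> 18 infected
Step 3: +3 new -> 21 infected
Step 4: +3 new -> 24 infected
Step 5: +2 new -> 26 infected
Step 6: +0 new -> 26 infected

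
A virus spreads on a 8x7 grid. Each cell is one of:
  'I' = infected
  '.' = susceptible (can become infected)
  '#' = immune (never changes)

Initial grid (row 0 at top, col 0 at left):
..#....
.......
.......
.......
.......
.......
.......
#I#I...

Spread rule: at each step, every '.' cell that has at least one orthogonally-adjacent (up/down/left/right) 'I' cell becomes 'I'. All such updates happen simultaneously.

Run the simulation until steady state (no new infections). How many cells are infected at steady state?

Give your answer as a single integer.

Answer: 53

Derivation:
Step 0 (initial): 2 infected
Step 1: +3 new -> 5 infected
Step 2: +6 new -> 11 infected
Step 3: +7 new -> 18 infected
Step 4: +7 new -> 25 infected
Step 5: +7 new -> 32 infected
Step 6: +7 new -> 39 infected
Step 7: +7 new -> 46 infected
Step 8: +4 new -> 50 infected
Step 9: +2 new -> 52 infected
Step 10: +1 new -> 53 infected
Step 11: +0 new -> 53 infected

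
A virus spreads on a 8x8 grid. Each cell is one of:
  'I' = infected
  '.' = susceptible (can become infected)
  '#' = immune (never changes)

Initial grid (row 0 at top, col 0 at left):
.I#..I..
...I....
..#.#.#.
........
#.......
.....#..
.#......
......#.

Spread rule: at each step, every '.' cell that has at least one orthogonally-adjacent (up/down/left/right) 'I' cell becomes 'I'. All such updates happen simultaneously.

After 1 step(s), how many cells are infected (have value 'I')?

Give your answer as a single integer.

Answer: 12

Derivation:
Step 0 (initial): 3 infected
Step 1: +9 new -> 12 infected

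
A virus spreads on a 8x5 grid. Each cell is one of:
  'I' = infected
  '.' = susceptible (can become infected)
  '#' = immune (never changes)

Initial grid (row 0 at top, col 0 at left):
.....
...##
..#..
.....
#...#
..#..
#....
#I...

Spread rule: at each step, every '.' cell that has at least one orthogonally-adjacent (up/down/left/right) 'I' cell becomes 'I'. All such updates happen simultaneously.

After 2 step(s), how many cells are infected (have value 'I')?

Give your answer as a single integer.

Answer: 6

Derivation:
Step 0 (initial): 1 infected
Step 1: +2 new -> 3 infected
Step 2: +3 new -> 6 infected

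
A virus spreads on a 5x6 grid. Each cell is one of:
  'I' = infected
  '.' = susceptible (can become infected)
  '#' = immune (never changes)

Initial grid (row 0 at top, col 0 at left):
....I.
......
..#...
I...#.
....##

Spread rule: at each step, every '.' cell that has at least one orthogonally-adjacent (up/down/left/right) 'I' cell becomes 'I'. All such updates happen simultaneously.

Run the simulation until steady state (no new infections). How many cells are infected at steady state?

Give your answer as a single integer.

Step 0 (initial): 2 infected
Step 1: +6 new -> 8 infected
Step 2: +8 new -> 16 infected
Step 3: +8 new -> 24 infected
Step 4: +2 new -> 26 infected
Step 5: +0 new -> 26 infected

Answer: 26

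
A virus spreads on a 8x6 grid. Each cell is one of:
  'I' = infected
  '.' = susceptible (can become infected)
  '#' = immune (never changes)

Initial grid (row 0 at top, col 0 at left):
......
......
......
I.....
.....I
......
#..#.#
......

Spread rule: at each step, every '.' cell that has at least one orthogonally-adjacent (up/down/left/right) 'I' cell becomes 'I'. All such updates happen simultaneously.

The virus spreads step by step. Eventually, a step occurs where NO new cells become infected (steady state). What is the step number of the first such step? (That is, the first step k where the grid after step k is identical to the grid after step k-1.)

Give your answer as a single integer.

Step 0 (initial): 2 infected
Step 1: +6 new -> 8 infected
Step 2: +9 new -> 17 infected
Step 3: +10 new -> 27 infected
Step 4: +8 new -> 35 infected
Step 5: +7 new -> 42 infected
Step 6: +3 new -> 45 infected
Step 7: +0 new -> 45 infected

Answer: 7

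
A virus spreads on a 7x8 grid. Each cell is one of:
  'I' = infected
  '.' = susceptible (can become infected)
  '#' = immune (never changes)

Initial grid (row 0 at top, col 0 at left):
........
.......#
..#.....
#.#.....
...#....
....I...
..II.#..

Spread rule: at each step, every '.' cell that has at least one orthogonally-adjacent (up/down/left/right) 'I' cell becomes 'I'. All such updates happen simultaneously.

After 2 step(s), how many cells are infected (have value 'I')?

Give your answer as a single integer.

Answer: 15

Derivation:
Step 0 (initial): 3 infected
Step 1: +6 new -> 9 infected
Step 2: +6 new -> 15 infected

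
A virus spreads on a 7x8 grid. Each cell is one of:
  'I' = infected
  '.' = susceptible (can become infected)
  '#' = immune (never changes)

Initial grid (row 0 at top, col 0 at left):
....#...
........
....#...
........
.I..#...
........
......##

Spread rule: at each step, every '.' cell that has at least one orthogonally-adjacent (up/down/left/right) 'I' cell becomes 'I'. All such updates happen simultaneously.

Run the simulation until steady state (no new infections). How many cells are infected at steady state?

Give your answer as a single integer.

Step 0 (initial): 1 infected
Step 1: +4 new -> 5 infected
Step 2: +7 new -> 12 infected
Step 3: +7 new -> 19 infected
Step 4: +7 new -> 26 infected
Step 5: +6 new -> 32 infected
Step 6: +7 new -> 39 infected
Step 7: +5 new -> 44 infected
Step 8: +4 new -> 48 infected
Step 9: +2 new -> 50 infected
Step 10: +1 new -> 51 infected
Step 11: +0 new -> 51 infected

Answer: 51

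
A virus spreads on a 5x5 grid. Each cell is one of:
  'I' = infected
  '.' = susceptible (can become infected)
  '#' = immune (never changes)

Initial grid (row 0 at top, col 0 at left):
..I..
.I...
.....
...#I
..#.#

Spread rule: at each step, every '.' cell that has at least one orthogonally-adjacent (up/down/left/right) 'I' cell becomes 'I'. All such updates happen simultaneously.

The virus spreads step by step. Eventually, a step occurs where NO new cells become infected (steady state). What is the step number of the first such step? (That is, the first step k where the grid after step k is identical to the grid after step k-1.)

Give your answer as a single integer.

Step 0 (initial): 3 infected
Step 1: +6 new -> 9 infected
Step 2: +8 new -> 17 infected
Step 3: +3 new -> 20 infected
Step 4: +1 new -> 21 infected
Step 5: +0 new -> 21 infected

Answer: 5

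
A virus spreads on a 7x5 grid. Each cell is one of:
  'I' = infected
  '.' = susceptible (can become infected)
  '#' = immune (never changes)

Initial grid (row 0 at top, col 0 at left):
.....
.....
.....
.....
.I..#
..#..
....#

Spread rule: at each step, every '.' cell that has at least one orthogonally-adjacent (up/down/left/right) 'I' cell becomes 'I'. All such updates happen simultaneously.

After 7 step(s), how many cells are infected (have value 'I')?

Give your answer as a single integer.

Step 0 (initial): 1 infected
Step 1: +4 new -> 5 infected
Step 2: +6 new -> 11 infected
Step 3: +7 new -> 18 infected
Step 4: +7 new -> 25 infected
Step 5: +4 new -> 29 infected
Step 6: +2 new -> 31 infected
Step 7: +1 new -> 32 infected

Answer: 32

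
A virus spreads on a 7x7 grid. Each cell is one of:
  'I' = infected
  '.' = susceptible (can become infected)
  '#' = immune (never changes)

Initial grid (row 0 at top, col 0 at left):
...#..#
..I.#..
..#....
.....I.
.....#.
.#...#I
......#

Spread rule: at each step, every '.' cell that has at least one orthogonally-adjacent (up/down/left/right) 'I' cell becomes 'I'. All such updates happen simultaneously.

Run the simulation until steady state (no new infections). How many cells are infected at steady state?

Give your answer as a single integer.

Step 0 (initial): 3 infected
Step 1: +7 new -> 10 infected
Step 2: +9 new -> 19 infected
Step 3: +8 new -> 27 infected
Step 4: +6 new -> 33 infected
Step 5: +4 new -> 37 infected
Step 6: +2 new -> 39 infected
Step 7: +2 new -> 41 infected
Step 8: +0 new -> 41 infected

Answer: 41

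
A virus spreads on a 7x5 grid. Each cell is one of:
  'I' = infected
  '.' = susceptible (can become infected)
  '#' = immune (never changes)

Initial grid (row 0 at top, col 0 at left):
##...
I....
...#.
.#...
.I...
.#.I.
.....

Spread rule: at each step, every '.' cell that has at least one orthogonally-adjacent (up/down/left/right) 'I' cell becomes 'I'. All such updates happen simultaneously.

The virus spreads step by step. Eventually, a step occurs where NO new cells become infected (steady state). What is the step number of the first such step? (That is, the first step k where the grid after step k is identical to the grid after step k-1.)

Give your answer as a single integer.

Step 0 (initial): 3 infected
Step 1: +8 new -> 11 infected
Step 2: +9 new -> 20 infected
Step 3: +6 new -> 26 infected
Step 4: +3 new -> 29 infected
Step 5: +1 new -> 30 infected
Step 6: +0 new -> 30 infected

Answer: 6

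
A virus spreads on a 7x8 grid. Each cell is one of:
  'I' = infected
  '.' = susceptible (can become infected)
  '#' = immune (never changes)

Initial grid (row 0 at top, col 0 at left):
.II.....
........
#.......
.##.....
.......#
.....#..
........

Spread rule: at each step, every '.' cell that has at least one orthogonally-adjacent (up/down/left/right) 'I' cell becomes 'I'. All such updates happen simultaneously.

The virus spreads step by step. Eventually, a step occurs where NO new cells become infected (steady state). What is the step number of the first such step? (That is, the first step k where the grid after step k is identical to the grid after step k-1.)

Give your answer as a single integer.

Step 0 (initial): 2 infected
Step 1: +4 new -> 6 infected
Step 2: +5 new -> 11 infected
Step 3: +3 new -> 14 infected
Step 4: +4 new -> 18 infected
Step 5: +5 new -> 23 infected
Step 6: +6 new -> 29 infected
Step 7: +7 new -> 36 infected
Step 8: +6 new -> 42 infected
Step 9: +5 new -> 47 infected
Step 10: +3 new -> 50 infected
Step 11: +1 new -> 51 infected
Step 12: +0 new -> 51 infected

Answer: 12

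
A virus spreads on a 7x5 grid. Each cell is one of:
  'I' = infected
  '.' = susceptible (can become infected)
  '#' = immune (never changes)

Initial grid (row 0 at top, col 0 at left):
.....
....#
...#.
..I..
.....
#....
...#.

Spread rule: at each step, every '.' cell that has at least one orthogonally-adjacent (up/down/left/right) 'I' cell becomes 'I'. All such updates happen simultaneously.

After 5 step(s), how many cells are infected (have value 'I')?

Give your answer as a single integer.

Answer: 31

Derivation:
Step 0 (initial): 1 infected
Step 1: +4 new -> 5 infected
Step 2: +7 new -> 12 infected
Step 3: +10 new -> 22 infected
Step 4: +5 new -> 27 infected
Step 5: +4 new -> 31 infected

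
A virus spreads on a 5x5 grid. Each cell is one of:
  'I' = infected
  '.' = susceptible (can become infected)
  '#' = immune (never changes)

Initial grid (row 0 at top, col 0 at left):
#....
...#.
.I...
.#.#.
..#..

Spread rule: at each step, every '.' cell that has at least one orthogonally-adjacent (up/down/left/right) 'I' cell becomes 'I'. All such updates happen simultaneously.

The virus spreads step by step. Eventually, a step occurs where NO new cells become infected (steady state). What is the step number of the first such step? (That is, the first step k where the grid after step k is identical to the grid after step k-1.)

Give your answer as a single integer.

Answer: 7

Derivation:
Step 0 (initial): 1 infected
Step 1: +3 new -> 4 infected
Step 2: +6 new -> 10 infected
Step 3: +3 new -> 13 infected
Step 4: +4 new -> 17 infected
Step 5: +2 new -> 19 infected
Step 6: +1 new -> 20 infected
Step 7: +0 new -> 20 infected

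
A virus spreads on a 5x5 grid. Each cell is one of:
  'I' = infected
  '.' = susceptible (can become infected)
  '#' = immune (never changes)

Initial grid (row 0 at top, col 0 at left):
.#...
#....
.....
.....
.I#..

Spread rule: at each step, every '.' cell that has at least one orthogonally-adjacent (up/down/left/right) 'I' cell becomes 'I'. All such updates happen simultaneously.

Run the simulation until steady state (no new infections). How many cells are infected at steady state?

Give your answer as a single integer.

Step 0 (initial): 1 infected
Step 1: +2 new -> 3 infected
Step 2: +3 new -> 6 infected
Step 3: +4 new -> 10 infected
Step 4: +4 new -> 14 infected
Step 5: +4 new -> 18 infected
Step 6: +2 new -> 20 infected
Step 7: +1 new -> 21 infected
Step 8: +0 new -> 21 infected

Answer: 21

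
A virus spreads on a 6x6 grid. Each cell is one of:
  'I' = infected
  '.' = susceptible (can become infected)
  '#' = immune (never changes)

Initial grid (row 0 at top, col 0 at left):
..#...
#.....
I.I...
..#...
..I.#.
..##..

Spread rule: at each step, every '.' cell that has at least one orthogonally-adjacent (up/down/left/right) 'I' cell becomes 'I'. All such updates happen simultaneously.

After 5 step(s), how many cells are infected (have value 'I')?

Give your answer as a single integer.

Step 0 (initial): 3 infected
Step 1: +6 new -> 9 infected
Step 2: +7 new -> 16 infected
Step 3: +6 new -> 22 infected
Step 4: +4 new -> 26 infected
Step 5: +2 new -> 28 infected

Answer: 28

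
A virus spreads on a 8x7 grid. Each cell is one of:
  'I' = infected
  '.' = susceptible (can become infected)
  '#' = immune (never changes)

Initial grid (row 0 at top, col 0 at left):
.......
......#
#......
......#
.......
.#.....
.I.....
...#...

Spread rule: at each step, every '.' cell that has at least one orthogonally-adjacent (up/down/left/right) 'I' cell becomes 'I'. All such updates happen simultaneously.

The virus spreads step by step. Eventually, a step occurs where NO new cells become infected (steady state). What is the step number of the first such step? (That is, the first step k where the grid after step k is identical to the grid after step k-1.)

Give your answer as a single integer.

Answer: 12

Derivation:
Step 0 (initial): 1 infected
Step 1: +3 new -> 4 infected
Step 2: +5 new -> 9 infected
Step 3: +4 new -> 13 infected
Step 4: +7 new -> 20 infected
Step 5: +7 new -> 27 infected
Step 6: +7 new -> 34 infected
Step 7: +6 new -> 40 infected
Step 8: +5 new -> 45 infected
Step 9: +4 new -> 49 infected
Step 10: +1 new -> 50 infected
Step 11: +1 new -> 51 infected
Step 12: +0 new -> 51 infected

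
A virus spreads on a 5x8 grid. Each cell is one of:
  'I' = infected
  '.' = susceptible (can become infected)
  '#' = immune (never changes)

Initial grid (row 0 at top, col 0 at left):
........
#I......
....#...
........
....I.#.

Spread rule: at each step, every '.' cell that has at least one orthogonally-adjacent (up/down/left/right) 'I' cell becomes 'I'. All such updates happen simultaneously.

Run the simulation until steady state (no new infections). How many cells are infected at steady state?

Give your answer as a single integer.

Step 0 (initial): 2 infected
Step 1: +6 new -> 8 infected
Step 2: +9 new -> 17 infected
Step 3: +8 new -> 25 infected
Step 4: +5 new -> 30 infected
Step 5: +4 new -> 34 infected
Step 6: +2 new -> 36 infected
Step 7: +1 new -> 37 infected
Step 8: +0 new -> 37 infected

Answer: 37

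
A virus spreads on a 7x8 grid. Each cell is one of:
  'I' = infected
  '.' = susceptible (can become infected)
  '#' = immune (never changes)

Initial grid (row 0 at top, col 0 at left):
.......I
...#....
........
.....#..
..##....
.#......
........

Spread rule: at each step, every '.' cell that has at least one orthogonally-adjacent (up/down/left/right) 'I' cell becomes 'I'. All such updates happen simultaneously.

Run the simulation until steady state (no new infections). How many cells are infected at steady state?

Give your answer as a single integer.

Answer: 51

Derivation:
Step 0 (initial): 1 infected
Step 1: +2 new -> 3 infected
Step 2: +3 new -> 6 infected
Step 3: +4 new -> 10 infected
Step 4: +5 new -> 15 infected
Step 5: +4 new -> 19 infected
Step 6: +7 new -> 26 infected
Step 7: +7 new -> 33 infected
Step 8: +5 new -> 38 infected
Step 9: +4 new -> 42 infected
Step 10: +4 new -> 46 infected
Step 11: +2 new -> 48 infected
Step 12: +2 new -> 50 infected
Step 13: +1 new -> 51 infected
Step 14: +0 new -> 51 infected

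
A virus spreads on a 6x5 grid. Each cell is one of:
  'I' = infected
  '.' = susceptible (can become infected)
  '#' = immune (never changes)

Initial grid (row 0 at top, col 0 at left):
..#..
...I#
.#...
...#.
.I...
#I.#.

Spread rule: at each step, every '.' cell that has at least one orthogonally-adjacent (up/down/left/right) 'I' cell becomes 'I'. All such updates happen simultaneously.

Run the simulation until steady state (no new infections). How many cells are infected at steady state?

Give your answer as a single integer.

Step 0 (initial): 3 infected
Step 1: +7 new -> 10 infected
Step 2: +7 new -> 17 infected
Step 3: +5 new -> 22 infected
Step 4: +2 new -> 24 infected
Step 5: +0 new -> 24 infected

Answer: 24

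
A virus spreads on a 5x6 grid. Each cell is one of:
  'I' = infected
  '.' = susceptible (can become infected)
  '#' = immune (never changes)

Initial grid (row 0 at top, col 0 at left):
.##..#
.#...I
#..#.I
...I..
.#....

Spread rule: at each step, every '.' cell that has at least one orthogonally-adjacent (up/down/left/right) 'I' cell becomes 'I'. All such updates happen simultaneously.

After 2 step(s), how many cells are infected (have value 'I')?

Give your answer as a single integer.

Step 0 (initial): 3 infected
Step 1: +6 new -> 9 infected
Step 2: +7 new -> 16 infected

Answer: 16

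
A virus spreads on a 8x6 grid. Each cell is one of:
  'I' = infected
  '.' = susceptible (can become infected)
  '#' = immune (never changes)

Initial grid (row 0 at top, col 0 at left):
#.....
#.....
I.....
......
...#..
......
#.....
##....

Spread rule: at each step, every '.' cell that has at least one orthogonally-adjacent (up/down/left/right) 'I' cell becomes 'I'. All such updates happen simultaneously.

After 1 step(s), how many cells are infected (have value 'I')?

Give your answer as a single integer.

Answer: 3

Derivation:
Step 0 (initial): 1 infected
Step 1: +2 new -> 3 infected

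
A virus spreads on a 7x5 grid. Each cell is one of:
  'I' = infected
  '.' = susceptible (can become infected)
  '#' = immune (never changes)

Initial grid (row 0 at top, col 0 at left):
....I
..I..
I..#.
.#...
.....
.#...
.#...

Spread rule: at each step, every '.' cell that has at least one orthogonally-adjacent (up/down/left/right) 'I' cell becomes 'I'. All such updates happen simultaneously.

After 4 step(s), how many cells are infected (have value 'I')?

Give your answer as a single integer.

Step 0 (initial): 3 infected
Step 1: +9 new -> 12 infected
Step 2: +5 new -> 17 infected
Step 3: +5 new -> 22 infected
Step 4: +4 new -> 26 infected

Answer: 26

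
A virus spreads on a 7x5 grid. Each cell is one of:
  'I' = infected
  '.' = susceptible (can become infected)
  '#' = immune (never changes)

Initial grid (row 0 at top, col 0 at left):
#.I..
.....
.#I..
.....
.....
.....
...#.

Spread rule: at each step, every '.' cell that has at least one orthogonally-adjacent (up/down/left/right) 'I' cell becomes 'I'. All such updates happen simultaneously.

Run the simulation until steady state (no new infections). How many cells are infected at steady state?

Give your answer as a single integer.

Answer: 32

Derivation:
Step 0 (initial): 2 infected
Step 1: +5 new -> 7 infected
Step 2: +7 new -> 14 infected
Step 3: +7 new -> 21 infected
Step 4: +6 new -> 27 infected
Step 5: +3 new -> 30 infected
Step 6: +2 new -> 32 infected
Step 7: +0 new -> 32 infected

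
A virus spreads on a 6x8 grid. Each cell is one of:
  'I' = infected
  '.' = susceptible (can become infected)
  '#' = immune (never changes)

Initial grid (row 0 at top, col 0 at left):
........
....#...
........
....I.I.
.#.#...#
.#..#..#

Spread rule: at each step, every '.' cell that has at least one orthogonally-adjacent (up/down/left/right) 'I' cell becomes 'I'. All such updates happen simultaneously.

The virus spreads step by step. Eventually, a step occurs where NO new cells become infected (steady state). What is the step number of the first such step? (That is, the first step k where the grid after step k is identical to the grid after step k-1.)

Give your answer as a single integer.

Answer: 8

Derivation:
Step 0 (initial): 2 infected
Step 1: +7 new -> 9 infected
Step 2: +7 new -> 16 infected
Step 3: +8 new -> 24 infected
Step 4: +7 new -> 31 infected
Step 5: +6 new -> 37 infected
Step 6: +3 new -> 40 infected
Step 7: +1 new -> 41 infected
Step 8: +0 new -> 41 infected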